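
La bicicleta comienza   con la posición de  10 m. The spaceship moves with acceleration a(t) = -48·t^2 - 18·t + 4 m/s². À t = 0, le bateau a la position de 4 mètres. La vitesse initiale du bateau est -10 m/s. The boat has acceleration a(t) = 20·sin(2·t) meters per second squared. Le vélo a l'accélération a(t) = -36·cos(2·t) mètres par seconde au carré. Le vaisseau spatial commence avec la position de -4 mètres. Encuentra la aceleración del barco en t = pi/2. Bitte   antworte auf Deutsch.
Mit a(t) = 20·sin(2·t) und Einsetzen von t = pi/2, finden wir a = 0.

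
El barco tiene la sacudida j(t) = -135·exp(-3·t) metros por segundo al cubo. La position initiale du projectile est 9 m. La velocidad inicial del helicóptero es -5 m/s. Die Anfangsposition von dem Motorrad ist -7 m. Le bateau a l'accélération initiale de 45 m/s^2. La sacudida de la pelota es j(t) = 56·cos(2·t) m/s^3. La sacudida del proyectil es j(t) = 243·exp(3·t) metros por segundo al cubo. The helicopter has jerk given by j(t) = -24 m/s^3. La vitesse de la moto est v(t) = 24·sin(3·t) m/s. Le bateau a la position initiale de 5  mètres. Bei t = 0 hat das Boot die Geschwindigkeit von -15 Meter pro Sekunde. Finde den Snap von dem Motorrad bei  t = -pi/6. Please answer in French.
Pour résoudre ceci, nous devons prendre 3 dérivées de notre équation de la vitesse v(t) = 24·sin(3·t). La dérivée de la vitesse donne l'accélération: a(t) = 72·cos(3·t). En prenant d/dt de a(t), nous trouvons j(t) = -216·sin(3·t). La dérivée du jerk donne le snap: s(t) = -648·cos(3·t). En utilisant s(t) = -648·cos(3·t) et en substituant t = -pi/6, nous trouvons s = 0.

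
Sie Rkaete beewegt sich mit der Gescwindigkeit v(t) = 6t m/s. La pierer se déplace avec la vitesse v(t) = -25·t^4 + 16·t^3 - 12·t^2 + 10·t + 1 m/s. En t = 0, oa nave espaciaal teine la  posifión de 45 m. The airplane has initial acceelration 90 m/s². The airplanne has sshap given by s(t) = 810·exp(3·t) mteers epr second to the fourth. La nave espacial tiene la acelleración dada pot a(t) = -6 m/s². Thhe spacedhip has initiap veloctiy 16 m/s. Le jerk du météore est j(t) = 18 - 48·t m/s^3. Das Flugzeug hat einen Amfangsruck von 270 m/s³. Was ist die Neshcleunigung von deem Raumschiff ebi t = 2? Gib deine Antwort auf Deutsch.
Wir haben die Beschleunigung a(t) = -6. Durch Einsetzen von t = 2: a(2) = -6.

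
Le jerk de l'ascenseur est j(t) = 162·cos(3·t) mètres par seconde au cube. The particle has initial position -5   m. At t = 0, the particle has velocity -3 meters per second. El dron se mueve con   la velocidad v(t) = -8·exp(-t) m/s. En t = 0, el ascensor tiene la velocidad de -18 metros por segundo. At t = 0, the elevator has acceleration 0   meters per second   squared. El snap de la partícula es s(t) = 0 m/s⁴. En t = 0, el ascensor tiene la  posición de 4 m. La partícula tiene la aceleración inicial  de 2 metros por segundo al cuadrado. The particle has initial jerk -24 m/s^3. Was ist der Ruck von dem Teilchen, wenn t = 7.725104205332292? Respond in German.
Wir müssen unsere Gleichung für den Snap s(t) = 0 1-mal integrieren. Durch Integration von dem Snap und Verwendung der Anfangsbedingung j(0) = -24, erhalten wir j(t) = -24. Wir haben den Ruck j(t) = -24. Durch Einsetzen von t = 7.725104205332292: j(7.725104205332292) = -24.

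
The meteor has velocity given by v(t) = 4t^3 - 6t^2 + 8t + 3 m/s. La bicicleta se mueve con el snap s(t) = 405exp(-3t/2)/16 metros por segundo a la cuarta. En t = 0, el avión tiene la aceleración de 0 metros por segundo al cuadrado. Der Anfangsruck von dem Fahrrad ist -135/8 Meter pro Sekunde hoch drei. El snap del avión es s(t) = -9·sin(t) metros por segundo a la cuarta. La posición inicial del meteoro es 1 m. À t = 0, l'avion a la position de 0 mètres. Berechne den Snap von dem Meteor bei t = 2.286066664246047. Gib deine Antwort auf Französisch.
Pour résoudre ceci, nous devons prendre 3 dérivées de notre équation de la vitesse v(t) = 4·t^3 - 6·t^2 + 8·t + 3. En prenant d/dt de v(t), nous trouvons a(t) = 12·t^2 - 12·t + 8. La dérivée de l'accélération donne le jerk: j(t) = 24·t - 12. En prenant d/dt de j(t), nous trouvons s(t) = 24. En utilisant s(t) = 24 et en substituant t = 2.286066664246047, nous trouvons s = 24.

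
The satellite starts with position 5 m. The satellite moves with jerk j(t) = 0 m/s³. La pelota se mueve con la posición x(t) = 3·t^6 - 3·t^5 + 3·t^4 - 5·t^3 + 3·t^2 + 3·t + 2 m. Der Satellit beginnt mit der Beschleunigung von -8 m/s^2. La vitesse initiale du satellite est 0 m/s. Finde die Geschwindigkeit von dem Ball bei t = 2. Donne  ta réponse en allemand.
Wir müssen unsere Gleichung für die Position x(t) = 3·t^6 - 3·t^5 + 3·t^4 - 5·t^3 + 3·t^2 + 3·t + 2 1-mal ableiten. Die Ableitung von der Position ergibt die Geschwindigkeit: v(t) = 18·t^5 - 15·t^4 + 12·t^3 - 15·t^2 + 6·t + 3. Mit v(t) = 18·t^5 - 15·t^4 + 12·t^3 - 15·t^2 + 6·t + 3 und Einsetzen von t = 2, finden wir v = 387.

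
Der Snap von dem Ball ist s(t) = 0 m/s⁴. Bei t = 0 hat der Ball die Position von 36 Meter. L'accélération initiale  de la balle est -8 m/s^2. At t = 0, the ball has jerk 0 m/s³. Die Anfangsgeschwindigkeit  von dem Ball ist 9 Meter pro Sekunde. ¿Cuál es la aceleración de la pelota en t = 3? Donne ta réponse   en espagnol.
Necesitamos integrar nuestra ecuación del snap s(t) = 0 2 veces. Integrando el snap y usando la condición inicial j(0) = 0, obtenemos j(t) = 0. La antiderivada de la sacudida, con a(0) = -8, da la aceleración: a(t) = -8. Tenemos la aceleración a(t) = -8. Sustituyendo t = 3: a(3) = -8.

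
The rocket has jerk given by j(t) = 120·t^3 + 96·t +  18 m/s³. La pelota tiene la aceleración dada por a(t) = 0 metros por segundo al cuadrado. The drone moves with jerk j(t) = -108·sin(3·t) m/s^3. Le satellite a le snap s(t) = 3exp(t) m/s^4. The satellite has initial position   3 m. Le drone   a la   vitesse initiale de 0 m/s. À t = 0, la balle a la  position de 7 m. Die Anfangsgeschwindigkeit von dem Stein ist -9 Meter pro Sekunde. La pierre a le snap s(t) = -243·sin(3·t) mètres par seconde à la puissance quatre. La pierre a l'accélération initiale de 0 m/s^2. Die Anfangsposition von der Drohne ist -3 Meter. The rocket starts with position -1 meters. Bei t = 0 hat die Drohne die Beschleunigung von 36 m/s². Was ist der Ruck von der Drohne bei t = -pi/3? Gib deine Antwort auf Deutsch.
Mit j(t) = -108·sin(3·t) und Einsetzen von t = -pi/3, finden wir j = 0.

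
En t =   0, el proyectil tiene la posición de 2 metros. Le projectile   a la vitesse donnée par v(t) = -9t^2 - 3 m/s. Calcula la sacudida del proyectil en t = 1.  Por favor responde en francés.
Pour résoudre ceci, nous devons prendre 2 dérivées de notre équation de la vitesse v(t) = -9·t^2 - 3. En dérivant la vitesse, nous obtenons l'accélération: a(t) = -18·t. En dérivant l'accélération, nous obtenons le jerk: j(t) = -18. En utilisant j(t) = -18 et en substituant t = 1, nous trouvons j = -18.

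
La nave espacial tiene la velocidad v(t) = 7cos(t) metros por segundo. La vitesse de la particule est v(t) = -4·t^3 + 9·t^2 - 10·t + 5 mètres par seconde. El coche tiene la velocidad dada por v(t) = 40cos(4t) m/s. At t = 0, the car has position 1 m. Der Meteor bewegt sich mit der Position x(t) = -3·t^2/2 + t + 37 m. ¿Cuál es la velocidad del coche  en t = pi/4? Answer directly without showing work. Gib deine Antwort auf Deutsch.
Die Geschwindigkeit bei t = pi/4 ist v = -40.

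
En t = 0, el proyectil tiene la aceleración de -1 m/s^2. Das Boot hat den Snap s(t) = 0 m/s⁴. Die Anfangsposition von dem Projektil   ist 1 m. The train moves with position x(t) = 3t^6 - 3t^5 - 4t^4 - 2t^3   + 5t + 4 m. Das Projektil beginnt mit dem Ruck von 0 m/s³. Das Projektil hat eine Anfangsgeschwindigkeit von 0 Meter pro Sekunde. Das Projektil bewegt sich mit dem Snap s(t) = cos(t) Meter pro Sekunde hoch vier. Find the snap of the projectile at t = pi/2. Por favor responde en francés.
De l'équation du snap s(t) = cos(t), nous substituons t = pi/2 pour obtenir s = 0.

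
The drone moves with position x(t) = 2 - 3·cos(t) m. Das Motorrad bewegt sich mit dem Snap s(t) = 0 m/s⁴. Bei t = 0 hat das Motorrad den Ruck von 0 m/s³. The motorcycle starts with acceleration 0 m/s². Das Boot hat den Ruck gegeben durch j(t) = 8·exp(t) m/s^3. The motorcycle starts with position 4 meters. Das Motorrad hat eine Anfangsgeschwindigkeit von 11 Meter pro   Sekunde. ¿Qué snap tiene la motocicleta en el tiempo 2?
De la ecuación del snap s(t) = 0, sustituimos t = 2 para obtener s = 0.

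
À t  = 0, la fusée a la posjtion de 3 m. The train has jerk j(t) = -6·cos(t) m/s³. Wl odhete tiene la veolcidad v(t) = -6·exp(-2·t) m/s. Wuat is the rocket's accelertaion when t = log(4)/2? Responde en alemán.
Wir müssen unsere Gleichung für die Geschwindigkeit v(t) = -6·exp(-2·t) 1-mal ableiten. Die Ableitung von der Geschwindigkeit ergibt die Beschleunigung: a(t) = 12·exp(-2·t). Mit a(t) = 12·exp(-2·t) und Einsetzen von t = log(4)/2, finden wir a = 3.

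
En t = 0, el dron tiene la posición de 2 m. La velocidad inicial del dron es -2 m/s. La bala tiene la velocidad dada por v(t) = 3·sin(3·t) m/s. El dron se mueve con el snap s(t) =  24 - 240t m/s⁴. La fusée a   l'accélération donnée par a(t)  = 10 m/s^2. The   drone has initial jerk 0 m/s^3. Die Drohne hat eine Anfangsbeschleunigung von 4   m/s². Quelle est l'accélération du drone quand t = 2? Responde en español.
Partiendo del snap s(t) = 24 - 240·t, tomamos 2 integrales. Integrando el snap y usando la condición inicial j(0) = 0, obtenemos j(t) = 24·t·(1 - 5·t). La antiderivada de la sacudida, con a(0) = 4, da la aceleración: a(t) = -40·t^3 + 12·t^2 + 4. Usando a(t) = -40·t^3 + 12·t^2 + 4 y sustituyendo t = 2, encontramos a = -268.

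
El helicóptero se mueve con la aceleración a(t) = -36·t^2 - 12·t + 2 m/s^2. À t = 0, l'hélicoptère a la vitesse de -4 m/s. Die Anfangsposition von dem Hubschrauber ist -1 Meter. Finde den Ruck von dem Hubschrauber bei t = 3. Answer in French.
Nous devons dériver notre équation de l'accélération a(t) = -36·t^2 - 12·t + 2 1 fois. En prenant d/dt de a(t), nous trouvons j(t) = -72·t - 12. Nous avons le jerk j(t) = -72·t - 12. En substituant t = 3: j(3) = -228.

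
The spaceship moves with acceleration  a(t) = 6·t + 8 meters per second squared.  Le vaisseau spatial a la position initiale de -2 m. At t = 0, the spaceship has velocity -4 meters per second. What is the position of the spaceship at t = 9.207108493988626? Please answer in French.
Nous devons intégrer notre équation de l'accélération a(t) = 6·t + 8 2 fois. En prenant ∫a(t)dt et en appliquant v(0) = -4, nous trouvons v(t) = 3·t^2 + 8·t - 4. En intégrant la vitesse et en utilisant la condition initiale x(0) = -2, nous obtenons x(t) = t^3 + 4·t^2 - 4·t - 2. En utilisant x(t) = t^3 + 4·t^2 - 4·t - 2 et en substituant t = 9.207108493988626, nous trouvons x = 1080.74933710410.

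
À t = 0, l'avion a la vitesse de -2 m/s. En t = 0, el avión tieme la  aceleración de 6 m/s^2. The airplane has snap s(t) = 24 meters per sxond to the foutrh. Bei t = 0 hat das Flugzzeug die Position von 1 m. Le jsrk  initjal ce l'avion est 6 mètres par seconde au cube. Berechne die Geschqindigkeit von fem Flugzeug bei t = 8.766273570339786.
Um dies zu lösen, müssen wir 3 Integrale unserer Gleichung für den Snap s(t) = 24 finden. Das Integral von dem Snap ist der Ruck. Mit j(0) = 6 erhalten wir j(t) = 24·t + 6. Mit ∫j(t)dt und Anwendung von a(0) = 6, finden wir a(t) = 12·t^2 + 6·t + 6. Durch Integration von der Beschleunigung und Verwendung der Anfangsbedingung v(0) = -2, erhalten wir v(t) = 4·t^3 + 3·t^2 + 6·t - 2. Aus der Gleichung für die Geschwindigkeit v(t) = 4·t^3 + 3·t^2 + 6·t - 2, setzen wir t = 8.766273570339786 ein und erhalten v = 2975.80696539531.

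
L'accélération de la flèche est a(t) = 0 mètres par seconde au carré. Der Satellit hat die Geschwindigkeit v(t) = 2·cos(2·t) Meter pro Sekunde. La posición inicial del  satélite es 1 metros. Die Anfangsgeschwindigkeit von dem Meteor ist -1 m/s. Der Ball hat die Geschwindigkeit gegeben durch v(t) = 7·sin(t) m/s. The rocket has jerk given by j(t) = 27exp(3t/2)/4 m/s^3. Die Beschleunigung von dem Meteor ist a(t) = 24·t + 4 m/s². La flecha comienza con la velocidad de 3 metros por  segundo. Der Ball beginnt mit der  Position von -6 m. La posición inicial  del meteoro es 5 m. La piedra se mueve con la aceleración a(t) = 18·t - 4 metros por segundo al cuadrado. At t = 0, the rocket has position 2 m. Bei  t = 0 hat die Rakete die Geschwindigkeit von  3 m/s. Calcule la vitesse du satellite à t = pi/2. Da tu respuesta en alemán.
Wir haben die Geschwindigkeit v(t) = 2·cos(2·t). Durch Einsetzen von t = pi/2: v(pi/2) = -2.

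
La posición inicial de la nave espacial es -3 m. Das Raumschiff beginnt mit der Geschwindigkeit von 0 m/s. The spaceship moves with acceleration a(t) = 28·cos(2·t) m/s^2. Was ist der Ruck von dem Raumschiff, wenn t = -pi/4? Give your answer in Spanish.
Debemos derivar nuestra ecuación de la aceleración a(t) = 28·cos(2·t) 1 vez. La derivada de la aceleración da la sacudida: j(t) = -56·sin(2·t). De la ecuación de la sacudida j(t) = -56·sin(2·t), sustituimos t = -pi/4 para obtener j = 56.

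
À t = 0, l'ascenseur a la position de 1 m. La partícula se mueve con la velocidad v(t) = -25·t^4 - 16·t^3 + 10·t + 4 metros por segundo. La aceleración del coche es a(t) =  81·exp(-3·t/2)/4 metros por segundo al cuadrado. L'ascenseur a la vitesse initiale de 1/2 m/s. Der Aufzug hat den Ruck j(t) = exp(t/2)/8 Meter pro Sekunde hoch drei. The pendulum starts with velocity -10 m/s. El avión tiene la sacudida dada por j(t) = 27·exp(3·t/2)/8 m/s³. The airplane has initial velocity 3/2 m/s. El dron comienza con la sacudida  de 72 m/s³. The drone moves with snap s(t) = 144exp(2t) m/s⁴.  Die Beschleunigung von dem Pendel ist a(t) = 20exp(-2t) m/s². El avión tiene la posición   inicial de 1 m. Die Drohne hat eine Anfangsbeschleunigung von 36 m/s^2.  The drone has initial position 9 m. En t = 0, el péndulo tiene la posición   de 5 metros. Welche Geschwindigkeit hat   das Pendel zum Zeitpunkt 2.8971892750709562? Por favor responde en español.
Partiendo de la aceleración a(t) = 20·exp(-2·t), tomamos 1 integral. Integrando la aceleración y usando la condición inicial v(0) = -10, obtenemos v(t) = -10·exp(-2·t). Tenemos la velocidad v(t) = -10·exp(-2·t). Sustituyendo t = 2.8971892750709562: v(2.8971892750709562) = -0.0304462191875472.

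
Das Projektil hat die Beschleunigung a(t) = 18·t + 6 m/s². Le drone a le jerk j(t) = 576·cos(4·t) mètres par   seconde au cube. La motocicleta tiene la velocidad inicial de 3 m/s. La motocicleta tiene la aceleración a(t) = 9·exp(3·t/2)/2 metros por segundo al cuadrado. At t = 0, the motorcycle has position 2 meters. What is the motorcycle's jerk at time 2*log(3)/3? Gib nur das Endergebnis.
The jerk at t = 2*log(3)/3 is j = 81/4.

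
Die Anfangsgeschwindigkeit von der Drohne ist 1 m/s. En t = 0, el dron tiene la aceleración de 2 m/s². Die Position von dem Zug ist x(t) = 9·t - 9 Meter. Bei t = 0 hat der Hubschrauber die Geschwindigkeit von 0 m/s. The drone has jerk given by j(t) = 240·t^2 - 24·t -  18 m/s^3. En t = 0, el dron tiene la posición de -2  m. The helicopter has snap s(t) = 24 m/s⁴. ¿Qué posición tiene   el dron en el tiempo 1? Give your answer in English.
To solve this, we need to take 3 integrals of our jerk equation j(t) = 240·t^2 - 24·t - 18. The antiderivative of jerk, with a(0) = 2, gives acceleration: a(t) = 80·t^3 - 12·t^2 - 18·t + 2. Taking ∫a(t)dt and applying v(0) = 1, we find v(t) = 20·t^4 - 4·t^3 - 9·t^2 + 2·t + 1. The antiderivative of velocity is position. Using x(0) = -2, we get x(t) = 4·t^5 - t^4 - 3·t^3 + t^2 + t - 2. From the given position equation x(t) = 4·t^5 - t^4 - 3·t^3 + t^2 + t - 2, we substitute t = 1 to get x = 0.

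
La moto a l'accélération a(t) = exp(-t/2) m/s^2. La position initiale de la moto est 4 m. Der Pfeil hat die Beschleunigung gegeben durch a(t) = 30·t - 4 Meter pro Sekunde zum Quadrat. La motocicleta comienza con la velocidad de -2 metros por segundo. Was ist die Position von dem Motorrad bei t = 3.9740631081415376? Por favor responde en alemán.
Wir müssen unsere Gleichung für die Beschleunigung a(t) = exp(-t/2) 2-mal integrieren. Die Stammfunktion von der Beschleunigung ist die Geschwindigkeit. Mit v(0) = -2 erhalten wir v(t) = -2·exp(-t/2). Mit ∫v(t)dt und Anwendung von x(0) = 4, finden wir x(t) = 4·exp(-t/2). Wir haben die Position x(t) = 4·exp(-t/2). Durch Einsetzen von t = 3.9740631081415376: x(3.9740631081415376) = 0.548407205114687.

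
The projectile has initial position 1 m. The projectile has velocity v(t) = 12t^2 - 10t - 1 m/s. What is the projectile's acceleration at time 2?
Starting from velocity v(t) = 12·t^2 - 10·t - 1, we take 1 derivative. Taking d/dt of v(t), we find a(t) = 24·t - 10. From the given acceleration equation a(t) = 24·t - 10, we substitute t = 2 to get a = 38.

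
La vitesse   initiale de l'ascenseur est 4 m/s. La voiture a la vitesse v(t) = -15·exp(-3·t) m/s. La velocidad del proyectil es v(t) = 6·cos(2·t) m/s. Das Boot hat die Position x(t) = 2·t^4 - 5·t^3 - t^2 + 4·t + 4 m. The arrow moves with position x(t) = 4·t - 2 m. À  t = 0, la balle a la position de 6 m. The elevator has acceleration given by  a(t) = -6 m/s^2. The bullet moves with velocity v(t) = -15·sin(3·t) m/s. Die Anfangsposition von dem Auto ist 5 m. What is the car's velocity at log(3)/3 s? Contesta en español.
De la ecuación de la velocidad v(t) = -15·exp(-3·t), sustituimos t = log(3)/3 para obtener v = -5.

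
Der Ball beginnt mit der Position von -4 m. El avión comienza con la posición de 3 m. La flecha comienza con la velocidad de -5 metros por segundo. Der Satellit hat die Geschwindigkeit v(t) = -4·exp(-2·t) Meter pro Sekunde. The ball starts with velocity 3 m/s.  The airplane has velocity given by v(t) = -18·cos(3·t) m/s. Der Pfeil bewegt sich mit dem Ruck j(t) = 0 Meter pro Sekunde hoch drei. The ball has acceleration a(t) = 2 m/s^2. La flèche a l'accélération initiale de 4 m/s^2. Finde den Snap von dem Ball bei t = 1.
Wir müssen unsere Gleichung für die Beschleunigung a(t) = 2 2-mal ableiten. Mit d/dt von a(t) finden wir j(t) = 0. Mit d/dt von j(t) finden wir s(t) = 0. Wir haben den Snap s(t) = 0. Durch Einsetzen von t = 1: s(1) = 0.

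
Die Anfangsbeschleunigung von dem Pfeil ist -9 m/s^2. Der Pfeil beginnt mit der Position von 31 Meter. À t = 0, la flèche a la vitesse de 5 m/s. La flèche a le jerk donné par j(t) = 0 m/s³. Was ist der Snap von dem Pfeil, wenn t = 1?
Ausgehend von dem Ruck j(t) = 0, nehmen wir 1 Ableitung. Durch Ableiten von dem Ruck erhalten wir den Snap: s(t) = 0. Wir haben den Snap s(t) = 0. Durch Einsetzen von t = 1: s(1) = 0.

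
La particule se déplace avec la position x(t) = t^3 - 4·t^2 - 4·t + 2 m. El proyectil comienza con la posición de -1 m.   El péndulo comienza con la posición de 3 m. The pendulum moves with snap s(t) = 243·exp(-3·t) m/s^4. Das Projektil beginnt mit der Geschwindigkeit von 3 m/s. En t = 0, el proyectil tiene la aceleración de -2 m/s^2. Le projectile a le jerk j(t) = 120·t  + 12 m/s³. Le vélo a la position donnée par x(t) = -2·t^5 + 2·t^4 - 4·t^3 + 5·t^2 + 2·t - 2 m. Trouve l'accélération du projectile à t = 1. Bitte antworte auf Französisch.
En partant du jerk j(t) = 120·t + 12, nous prenons 1 primitive. En prenant ∫j(t)dt et en appliquant a(0) = -2, nous trouvons a(t) = 60·t^2 + 12·t - 2. Nous avons l'accélération a(t) = 60·t^2 + 12·t - 2. En substituant t = 1: a(1) = 70.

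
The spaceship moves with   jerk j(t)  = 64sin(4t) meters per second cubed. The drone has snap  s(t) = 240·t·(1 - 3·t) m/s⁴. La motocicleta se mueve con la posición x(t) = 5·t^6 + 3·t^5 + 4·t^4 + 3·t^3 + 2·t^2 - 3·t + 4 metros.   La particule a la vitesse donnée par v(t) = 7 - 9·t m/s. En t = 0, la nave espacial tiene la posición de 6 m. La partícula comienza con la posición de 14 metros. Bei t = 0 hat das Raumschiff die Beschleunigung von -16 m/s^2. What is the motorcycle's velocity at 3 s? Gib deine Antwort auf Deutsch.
Ausgehend von der Position x(t) = 5·t^6 + 3·t^5 + 4·t^4 + 3·t^3 + 2·t^2 - 3·t + 4, nehmen wir 1 Ableitung. Mit d/dt von x(t) finden wir v(t) = 30·t^5 + 15·t^4 + 16·t^3 + 9·t^2 + 4·t - 3. Mit v(t) = 30·t^5 + 15·t^4 + 16·t^3 + 9·t^2 + 4·t - 3 und Einsetzen von t = 3, finden wir v = 9027.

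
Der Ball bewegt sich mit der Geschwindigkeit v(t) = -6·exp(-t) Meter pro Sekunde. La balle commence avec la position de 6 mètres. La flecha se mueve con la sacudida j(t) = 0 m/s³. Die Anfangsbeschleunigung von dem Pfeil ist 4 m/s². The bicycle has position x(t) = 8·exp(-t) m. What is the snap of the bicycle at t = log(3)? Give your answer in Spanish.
Debemos derivar nuestra ecuación de la posición x(t) = 8·exp(-t) 4 veces. Tomando d/dt de x(t), encontramos v(t) = -8·exp(-t). La derivada de la velocidad da la aceleración: a(t) = 8·exp(-t). Tomando d/dt de a(t), encontramos j(t) = -8·exp(-t). Tomando d/dt de j(t), encontramos s(t) = 8·exp(-t). De la ecuación del snap s(t) = 8·exp(-t), sustituimos t = log(3) para obtener s = 8/3.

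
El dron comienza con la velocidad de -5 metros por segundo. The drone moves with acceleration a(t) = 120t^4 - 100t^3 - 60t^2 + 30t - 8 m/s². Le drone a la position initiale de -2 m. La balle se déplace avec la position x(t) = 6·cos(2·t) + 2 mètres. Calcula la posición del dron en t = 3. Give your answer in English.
To solve this, we need to take 2 antiderivatives of our acceleration equation a(t) = 120·t^4 - 100·t^3 - 60·t^2 + 30·t - 8. Finding the antiderivative of a(t) and using v(0) = -5: v(t) = 24·t^5 - 25·t^4 - 20·t^3 + 15·t^2 - 8·t - 5. Finding the antiderivative of v(t) and using x(0) = -2: x(t) = 4·t^6 - 5·t^5 - 5·t^4 + 5·t^3 - 4·t^2 - 5·t - 2. Using x(t) = 4·t^6 - 5·t^5 - 5·t^4 + 5·t^3 - 4·t^2 - 5·t - 2 and substituting t = 3, we find x = 1378.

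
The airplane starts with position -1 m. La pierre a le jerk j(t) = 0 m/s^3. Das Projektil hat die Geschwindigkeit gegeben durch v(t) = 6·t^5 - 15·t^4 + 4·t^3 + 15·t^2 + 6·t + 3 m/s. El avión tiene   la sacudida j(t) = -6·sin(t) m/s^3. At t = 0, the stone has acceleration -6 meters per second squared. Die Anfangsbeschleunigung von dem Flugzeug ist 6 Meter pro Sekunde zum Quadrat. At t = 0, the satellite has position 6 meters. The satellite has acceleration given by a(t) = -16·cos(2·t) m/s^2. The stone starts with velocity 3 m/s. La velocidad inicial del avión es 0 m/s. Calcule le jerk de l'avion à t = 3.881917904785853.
Nous avons le jerk j(t) = -6·sin(t). En substituant t = 3.881917904785853: j(3.881917904785853) = 4.04716838243994.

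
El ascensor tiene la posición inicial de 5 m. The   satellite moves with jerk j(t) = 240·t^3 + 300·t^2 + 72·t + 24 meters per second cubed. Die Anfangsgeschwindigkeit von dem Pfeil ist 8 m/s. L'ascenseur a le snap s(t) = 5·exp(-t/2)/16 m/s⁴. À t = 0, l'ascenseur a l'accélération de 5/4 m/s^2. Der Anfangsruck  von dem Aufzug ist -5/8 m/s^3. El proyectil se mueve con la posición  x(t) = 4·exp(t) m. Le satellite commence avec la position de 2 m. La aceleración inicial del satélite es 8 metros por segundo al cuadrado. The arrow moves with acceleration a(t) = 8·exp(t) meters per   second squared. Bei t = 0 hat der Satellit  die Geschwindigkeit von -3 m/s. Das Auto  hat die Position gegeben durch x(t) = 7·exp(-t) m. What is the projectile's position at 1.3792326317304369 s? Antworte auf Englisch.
We have position x(t) = 4·exp(t). Substituting t = 1.3792326317304369: x(1.3792326317304369) = 15.8874103365214.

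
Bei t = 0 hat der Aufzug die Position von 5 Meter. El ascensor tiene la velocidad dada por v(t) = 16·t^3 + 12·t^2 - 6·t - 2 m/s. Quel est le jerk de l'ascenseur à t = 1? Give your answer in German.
Ausgehend von der Geschwindigkeit v(t) = 16·t^3 + 12·t^2 - 6·t - 2, nehmen wir 2 Ableitungen. Durch Ableiten von der Geschwindigkeit erhalten wir die Beschleunigung: a(t) = 48·t^2 + 24·t - 6. Durch Ableiten von der Beschleunigung erhalten wir den Ruck: j(t) = 96·t + 24. Wir haben den Ruck j(t) = 96·t + 24. Durch Einsetzen von t = 1: j(1) = 120.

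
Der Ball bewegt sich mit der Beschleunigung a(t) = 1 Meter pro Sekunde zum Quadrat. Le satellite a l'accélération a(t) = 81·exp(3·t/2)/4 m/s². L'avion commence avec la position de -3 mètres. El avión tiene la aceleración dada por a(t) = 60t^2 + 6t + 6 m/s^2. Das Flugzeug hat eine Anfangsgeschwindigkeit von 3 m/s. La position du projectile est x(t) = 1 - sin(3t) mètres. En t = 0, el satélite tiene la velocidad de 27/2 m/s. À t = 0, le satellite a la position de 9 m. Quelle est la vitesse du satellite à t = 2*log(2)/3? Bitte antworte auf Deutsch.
Um dies zu lösen, müssen wir 1 Stammfunktion unserer Gleichung für die Beschleunigung a(t) = 81·exp(3·t/2)/4 finden. Mit ∫a(t)dt und Anwendung von v(0) = 27/2, finden wir v(t) = 27·exp(3·t/2)/2. Aus der Gleichung für die Geschwindigkeit v(t) = 27·exp(3·t/2)/2, setzen wir t = 2*log(2)/3 ein und erhalten v = 27.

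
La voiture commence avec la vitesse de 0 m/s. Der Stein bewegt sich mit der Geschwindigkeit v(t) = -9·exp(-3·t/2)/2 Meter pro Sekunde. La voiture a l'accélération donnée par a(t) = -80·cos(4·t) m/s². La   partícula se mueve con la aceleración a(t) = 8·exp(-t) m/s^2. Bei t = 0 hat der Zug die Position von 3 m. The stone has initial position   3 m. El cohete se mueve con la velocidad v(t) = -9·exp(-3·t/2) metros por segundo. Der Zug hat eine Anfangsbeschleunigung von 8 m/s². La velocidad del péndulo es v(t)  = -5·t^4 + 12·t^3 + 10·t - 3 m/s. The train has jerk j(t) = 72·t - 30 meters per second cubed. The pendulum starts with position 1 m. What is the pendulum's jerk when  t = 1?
To solve this, we need to take 2 derivatives of our velocity equation v(t) = -5·t^4 + 12·t^3 + 10·t - 3. Taking d/dt of v(t), we find a(t) = -20·t^3 + 36·t^2 + 10. Taking d/dt of a(t), we find j(t) = -60·t^2 + 72·t. Using j(t) = -60·t^2 + 72·t and substituting t = 1, we find j = 12.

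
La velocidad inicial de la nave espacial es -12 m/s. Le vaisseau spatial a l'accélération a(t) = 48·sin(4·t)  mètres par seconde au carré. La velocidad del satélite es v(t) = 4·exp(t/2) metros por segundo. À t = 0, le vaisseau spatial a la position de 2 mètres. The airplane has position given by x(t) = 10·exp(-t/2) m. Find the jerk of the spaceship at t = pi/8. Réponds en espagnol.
Debemos derivar nuestra ecuación de la aceleración a(t) = 48·sin(4·t) 1 vez. Derivando la aceleración, obtenemos la sacudida: j(t) = 192·cos(4·t). De la ecuación de la sacudida j(t) = 192·cos(4·t), sustituimos t = pi/8 para obtener j = 0.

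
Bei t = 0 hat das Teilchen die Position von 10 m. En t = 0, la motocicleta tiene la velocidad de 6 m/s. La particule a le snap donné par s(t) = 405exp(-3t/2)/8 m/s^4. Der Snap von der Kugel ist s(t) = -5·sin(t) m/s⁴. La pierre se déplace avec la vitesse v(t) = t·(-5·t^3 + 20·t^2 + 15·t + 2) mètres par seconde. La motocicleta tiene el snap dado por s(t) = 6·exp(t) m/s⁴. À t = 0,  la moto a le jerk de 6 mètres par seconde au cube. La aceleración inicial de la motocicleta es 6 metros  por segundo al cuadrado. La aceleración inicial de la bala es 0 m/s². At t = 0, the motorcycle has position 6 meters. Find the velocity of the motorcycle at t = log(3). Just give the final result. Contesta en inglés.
The velocity at t = log(3) is v = 18.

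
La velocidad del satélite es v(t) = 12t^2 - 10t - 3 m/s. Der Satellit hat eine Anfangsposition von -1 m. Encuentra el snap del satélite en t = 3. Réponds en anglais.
We must differentiate our velocity equation v(t) = 12·t^2 - 10·t - 3 3 times. The derivative of velocity gives acceleration: a(t) = 24·t - 10. Differentiating acceleration, we get jerk: j(t) = 24. Differentiating jerk, we get snap: s(t) = 0. Using s(t) = 0 and substituting t = 3, we find s = 0.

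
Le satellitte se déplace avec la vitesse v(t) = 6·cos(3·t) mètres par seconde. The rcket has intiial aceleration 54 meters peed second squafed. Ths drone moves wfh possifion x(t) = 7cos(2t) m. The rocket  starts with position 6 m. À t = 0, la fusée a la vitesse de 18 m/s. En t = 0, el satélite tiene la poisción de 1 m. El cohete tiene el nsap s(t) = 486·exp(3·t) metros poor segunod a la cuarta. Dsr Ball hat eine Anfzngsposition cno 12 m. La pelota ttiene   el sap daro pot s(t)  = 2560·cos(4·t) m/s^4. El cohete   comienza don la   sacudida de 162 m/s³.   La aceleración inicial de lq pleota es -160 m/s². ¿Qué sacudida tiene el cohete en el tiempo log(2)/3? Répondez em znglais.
Starting from snap s(t) = 486·exp(3·t), we take 1 antiderivative. Taking ∫s(t)dt and applying j(0) = 162, we find j(t) = 162·exp(3·t). We have jerk j(t) = 162·exp(3·t). Substituting t = log(2)/3: j(log(2)/3) = 324.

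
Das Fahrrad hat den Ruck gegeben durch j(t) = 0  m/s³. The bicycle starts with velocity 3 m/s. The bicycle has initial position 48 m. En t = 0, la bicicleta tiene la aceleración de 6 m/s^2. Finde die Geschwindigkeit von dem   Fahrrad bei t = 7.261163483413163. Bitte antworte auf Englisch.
To find the answer, we compute 2 integrals of j(t) = 0. Finding the antiderivative of j(t) and using a(0) = 6: a(t) = 6. Taking ∫a(t)dt and applying v(0) = 3, we find v(t) = 6·t + 3. From the given velocity equation v(t) = 6·t + 3, we substitute t = 7.261163483413163 to get v = 46.5669809004790.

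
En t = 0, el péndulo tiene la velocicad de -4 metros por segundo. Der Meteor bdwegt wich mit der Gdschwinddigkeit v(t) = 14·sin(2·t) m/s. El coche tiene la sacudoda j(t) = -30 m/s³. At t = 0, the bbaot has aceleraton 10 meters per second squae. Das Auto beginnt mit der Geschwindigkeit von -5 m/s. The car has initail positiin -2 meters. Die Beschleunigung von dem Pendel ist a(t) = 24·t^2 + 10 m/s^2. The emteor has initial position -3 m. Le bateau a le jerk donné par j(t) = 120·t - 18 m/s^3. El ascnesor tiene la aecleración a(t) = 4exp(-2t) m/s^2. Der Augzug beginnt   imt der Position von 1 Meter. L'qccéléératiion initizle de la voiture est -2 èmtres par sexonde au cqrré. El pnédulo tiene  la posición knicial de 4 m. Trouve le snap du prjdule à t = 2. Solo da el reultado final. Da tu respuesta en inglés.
At t = 2, s = 48.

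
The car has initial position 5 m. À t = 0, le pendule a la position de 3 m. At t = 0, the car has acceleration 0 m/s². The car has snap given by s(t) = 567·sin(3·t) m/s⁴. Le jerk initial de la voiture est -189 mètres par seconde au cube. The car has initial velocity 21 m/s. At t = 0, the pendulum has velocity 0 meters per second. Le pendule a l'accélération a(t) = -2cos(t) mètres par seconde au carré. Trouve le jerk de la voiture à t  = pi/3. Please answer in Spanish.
Necesitamos integrar nuestra ecuación del snap s(t) = 567·sin(3·t) 1 vez. La antiderivada del snap es la sacudida. Usando j(0) = -189, obtenemos j(t) = -189·cos(3·t). Usando j(t) = -189·cos(3·t) y sustituyendo t = pi/3, encontramos j = 189.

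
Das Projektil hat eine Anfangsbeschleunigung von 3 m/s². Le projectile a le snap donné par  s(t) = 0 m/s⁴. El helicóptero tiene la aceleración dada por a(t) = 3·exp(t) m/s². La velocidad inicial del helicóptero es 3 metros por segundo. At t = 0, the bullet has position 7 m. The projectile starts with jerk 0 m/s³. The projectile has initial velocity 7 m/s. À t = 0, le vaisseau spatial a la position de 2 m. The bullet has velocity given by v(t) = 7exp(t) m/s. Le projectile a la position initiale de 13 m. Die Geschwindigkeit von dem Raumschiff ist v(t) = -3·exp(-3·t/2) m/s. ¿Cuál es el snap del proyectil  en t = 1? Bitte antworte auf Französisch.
Nous avons le snap s(t) = 0. En substituant t = 1: s(1) = 0.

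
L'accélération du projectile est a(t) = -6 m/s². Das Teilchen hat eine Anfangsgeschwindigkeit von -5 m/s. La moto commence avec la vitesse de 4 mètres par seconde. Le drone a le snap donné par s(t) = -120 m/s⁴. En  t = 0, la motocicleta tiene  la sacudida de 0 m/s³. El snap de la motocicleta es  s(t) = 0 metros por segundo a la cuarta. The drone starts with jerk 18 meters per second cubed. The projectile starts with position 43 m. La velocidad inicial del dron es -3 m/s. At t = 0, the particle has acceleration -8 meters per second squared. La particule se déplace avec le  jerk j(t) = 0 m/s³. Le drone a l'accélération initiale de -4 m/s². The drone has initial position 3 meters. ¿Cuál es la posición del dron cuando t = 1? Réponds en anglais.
Starting from snap s(t) = -120, we take 4 antiderivatives. Taking ∫s(t)dt and applying j(0) = 18, we find j(t) = 18 - 120·t. The integral of jerk is acceleration. Using a(0) = -4, we get a(t) = -60·t^2 + 18·t - 4. The antiderivative of acceleration, with v(0) = -3, gives velocity: v(t) = -20·t^3 + 9·t^2 - 4·t - 3. Finding the antiderivative of v(t) and using x(0) = 3: x(t) = -5·t^4 + 3·t^3 - 2·t^2 - 3·t + 3. From the given position equation x(t) = -5·t^4 + 3·t^3 - 2·t^2 - 3·t + 3, we substitute t = 1 to get x = -4.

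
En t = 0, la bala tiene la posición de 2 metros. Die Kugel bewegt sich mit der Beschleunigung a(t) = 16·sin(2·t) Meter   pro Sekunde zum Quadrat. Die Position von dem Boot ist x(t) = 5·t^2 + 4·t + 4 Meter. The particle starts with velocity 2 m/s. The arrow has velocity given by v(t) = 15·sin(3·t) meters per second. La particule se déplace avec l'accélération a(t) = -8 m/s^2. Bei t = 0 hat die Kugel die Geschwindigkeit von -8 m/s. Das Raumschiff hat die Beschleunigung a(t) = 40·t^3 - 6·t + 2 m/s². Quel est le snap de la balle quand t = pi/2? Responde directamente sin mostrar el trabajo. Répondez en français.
À t = pi/2, s = 0.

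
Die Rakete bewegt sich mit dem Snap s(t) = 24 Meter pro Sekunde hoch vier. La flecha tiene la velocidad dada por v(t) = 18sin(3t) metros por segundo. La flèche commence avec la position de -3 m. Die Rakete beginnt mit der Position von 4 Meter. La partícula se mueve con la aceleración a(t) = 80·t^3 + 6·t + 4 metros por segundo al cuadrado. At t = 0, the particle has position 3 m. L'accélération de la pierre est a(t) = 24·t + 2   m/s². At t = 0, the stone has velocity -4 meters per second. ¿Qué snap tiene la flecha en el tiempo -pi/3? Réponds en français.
Nous devons dériver notre équation de la vitesse v(t) = 18·sin(3·t) 3 fois. La dérivée de la vitesse donne l'accélération: a(t) = 54·cos(3·t). La dérivée de l'accélération donne le jerk: j(t) = -162·sin(3·t). En prenant d/dt de j(t), nous trouvons s(t) = -486·cos(3·t). Nous avons le snap s(t) = -486·cos(3·t). En substituant t = -pi/3: s(-pi/3) = 486.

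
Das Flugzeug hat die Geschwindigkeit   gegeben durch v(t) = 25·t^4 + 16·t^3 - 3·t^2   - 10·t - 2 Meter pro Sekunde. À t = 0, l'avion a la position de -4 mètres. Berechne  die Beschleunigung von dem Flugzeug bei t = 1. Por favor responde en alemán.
Ausgehend von der Geschwindigkeit v(t) = 25·t^4 + 16·t^3 - 3·t^2 - 10·t - 2, nehmen wir 1 Ableitung. Mit d/dt von v(t) finden wir a(t) = 100·t^3 + 48·t^2 - 6·t - 10. Mit a(t) = 100·t^3 + 48·t^2 - 6·t - 10 und Einsetzen von t = 1, finden wir a = 132.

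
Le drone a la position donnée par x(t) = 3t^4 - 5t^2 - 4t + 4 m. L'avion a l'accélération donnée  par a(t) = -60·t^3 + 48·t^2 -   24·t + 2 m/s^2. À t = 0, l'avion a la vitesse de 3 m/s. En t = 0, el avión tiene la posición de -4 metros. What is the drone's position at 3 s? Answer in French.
Nous avons la position x(t) = 3·t^4 - 5·t^2 - 4·t + 4. En substituant t = 3: x(3) = 190.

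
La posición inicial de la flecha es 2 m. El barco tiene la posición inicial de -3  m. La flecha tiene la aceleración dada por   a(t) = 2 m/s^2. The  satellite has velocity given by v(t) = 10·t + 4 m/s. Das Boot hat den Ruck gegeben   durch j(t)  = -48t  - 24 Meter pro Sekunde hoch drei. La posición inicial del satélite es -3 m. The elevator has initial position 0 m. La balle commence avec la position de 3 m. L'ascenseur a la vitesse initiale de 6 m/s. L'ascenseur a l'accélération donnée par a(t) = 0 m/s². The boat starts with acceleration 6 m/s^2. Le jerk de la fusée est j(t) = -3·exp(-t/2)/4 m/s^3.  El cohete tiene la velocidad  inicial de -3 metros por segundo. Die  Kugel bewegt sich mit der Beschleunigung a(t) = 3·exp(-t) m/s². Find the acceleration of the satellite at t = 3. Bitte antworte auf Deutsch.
Um dies zu lösen, müssen wir 1 Ableitung unserer Gleichung für die Geschwindigkeit v(t) = 10·t + 4 nehmen. Die Ableitung von der Geschwindigkeit ergibt die Beschleunigung: a(t) = 10. Wir haben die Beschleunigung a(t) = 10. Durch Einsetzen von t = 3: a(3) = 10.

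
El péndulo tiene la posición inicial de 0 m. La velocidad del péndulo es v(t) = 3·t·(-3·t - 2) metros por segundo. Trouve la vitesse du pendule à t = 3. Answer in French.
En utilisant v(t) = 3·t·(-3·t - 2) et en substituant t = 3, nous trouvons v = -99.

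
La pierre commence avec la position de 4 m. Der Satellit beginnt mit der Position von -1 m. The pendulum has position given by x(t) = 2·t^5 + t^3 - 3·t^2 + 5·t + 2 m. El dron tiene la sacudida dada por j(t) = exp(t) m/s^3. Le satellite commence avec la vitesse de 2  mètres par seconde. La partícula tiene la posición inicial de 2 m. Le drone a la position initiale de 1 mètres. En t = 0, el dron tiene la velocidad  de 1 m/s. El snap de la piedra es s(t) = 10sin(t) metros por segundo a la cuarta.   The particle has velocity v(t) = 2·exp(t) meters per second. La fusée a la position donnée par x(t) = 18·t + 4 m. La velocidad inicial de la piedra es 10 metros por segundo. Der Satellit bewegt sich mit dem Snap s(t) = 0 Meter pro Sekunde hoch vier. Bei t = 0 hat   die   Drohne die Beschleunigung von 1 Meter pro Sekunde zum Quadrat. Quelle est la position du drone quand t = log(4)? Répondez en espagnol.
Partiendo de la sacudida j(t) = exp(t), tomamos 3 antiderivadas. La antiderivada de la sacudida es la aceleración. Usando a(0) = 1, obtenemos a(t) = exp(t). Integrando la aceleración y usando la condición inicial v(0) = 1, obtenemos v(t) = exp(t). Integrando la velocidad y usando la condición inicial x(0) = 1, obtenemos x(t) = exp(t). De la ecuación de la posición x(t) = exp(t), sustituimos t = log(4) para obtener x = 4.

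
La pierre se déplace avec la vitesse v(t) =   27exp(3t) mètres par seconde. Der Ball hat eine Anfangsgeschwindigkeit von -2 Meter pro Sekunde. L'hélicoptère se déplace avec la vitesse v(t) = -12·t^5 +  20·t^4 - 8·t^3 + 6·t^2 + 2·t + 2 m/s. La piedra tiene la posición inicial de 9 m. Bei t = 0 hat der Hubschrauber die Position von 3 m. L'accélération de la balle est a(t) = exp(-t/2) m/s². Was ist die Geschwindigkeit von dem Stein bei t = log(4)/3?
Wir haben die Geschwindigkeit v(t) = 27·exp(3·t). Durch Einsetzen von t = log(4)/3: v(log(4)/3) = 108.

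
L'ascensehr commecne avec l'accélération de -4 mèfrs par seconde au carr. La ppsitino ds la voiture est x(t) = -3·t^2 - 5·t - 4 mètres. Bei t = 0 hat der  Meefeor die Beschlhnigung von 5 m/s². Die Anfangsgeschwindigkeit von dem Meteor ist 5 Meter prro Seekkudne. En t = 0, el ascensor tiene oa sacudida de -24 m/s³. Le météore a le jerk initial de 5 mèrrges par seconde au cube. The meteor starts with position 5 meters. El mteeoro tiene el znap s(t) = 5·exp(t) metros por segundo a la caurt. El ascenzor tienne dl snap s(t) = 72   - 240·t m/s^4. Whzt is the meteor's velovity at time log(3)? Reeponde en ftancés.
Pour résoudre ceci, nous devons prendre 3 primitives de notre équation du snap s(t) = 5·exp(t). La primitive du snap, avec j(0) = 5, donne le jerk: j(t) = 5·exp(t). En intégrant le jerk et en utilisant la condition initiale a(0) = 5, nous obtenons a(t) = 5·exp(t). En intégrant l'accélération et en utilisant la condition initiale v(0) = 5, nous obtenons v(t) = 5·exp(t). En utilisant v(t) = 5·exp(t) et en substituant t = log(3), nous trouvons v = 15.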